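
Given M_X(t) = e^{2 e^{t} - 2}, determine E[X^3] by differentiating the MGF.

To find E[X^3], compute M^(3)(0):
M^(1)(t) = 2 e^{t} e^{2 e^{t} - 2}
M^(2)(t) = 4 e^{2 t} e^{2 e^{t} - 2} + 2 e^{t} e^{2 e^{t} - 2}
M^(3)(t) = 8 e^{3 t} e^{2 e^{t} - 2} + 12 e^{2 t} e^{2 e^{t} - 2} + 2 e^{t} e^{2 e^{t} - 2}
M^(3)(0) = 22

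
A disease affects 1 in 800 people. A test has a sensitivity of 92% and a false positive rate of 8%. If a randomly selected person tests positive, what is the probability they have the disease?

Let D = the rare event, + = positive/flagged.
P(D) = 1/800
P(+|D) = 92/100 = 23/25
P(+|D') = 8/100 = 2/25
P(+) = P(+|D)P(D) + P(+|D')P(D')
     = \frac{23}{25} × \frac{1}{800} + \frac{2}{25} × \frac{799}{800}
     = \frac{1621}{20000}
P(D|+) = P(+|D)P(D)/P(+) = \frac{23}{1621}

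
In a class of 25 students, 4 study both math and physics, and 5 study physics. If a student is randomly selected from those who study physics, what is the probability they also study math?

P(A ∩ B) = 4/25
P(B) = 5/25 = 1/5
P(A|B) = P(A ∩ B) / P(B) = (4/25) / (1/5) = 4/5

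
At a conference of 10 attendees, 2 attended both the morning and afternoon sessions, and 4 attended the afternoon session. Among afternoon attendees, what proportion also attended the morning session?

P(A ∩ B) = 2/10 = 1/5
P(B) = 4/10 = 2/5
P(A|B) = P(A ∩ B) / P(B) = (1/5) / (2/5) = 1/2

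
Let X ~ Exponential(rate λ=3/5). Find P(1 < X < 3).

P(1 < X < 3) = ∫_{1}^{3} f(x) dx
where f(x) = \frac{3 e^{- \frac{3 x}{5}}}{5}
= - \frac{1 - e^{\frac{6}{5}}}{e^{\frac{9}{5}}}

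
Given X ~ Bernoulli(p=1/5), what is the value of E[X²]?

Using the identity E[X²] = Var(X) + (E[X])²:
E[X] = \frac{1}{5}
Var(X) = \frac{4}{25}
E[X²] = \frac{4}{25} + (\frac{1}{5})²
= \frac{1}{5}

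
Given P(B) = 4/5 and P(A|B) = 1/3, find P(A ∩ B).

By definition, P(A|B) = P(A ∩ B) / P(B)
So P(A ∩ B) = P(A|B) × P(B)
= 1/3 × 4/5
= 4/15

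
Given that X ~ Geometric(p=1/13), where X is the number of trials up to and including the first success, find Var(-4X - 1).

For X ~ Geometric(p=1/13), where X is the number of trials up to and including the first success:
Var(X) = 156
Var(-4X - 1) = (-4)² × Var(X) = 16 × 156 = 2496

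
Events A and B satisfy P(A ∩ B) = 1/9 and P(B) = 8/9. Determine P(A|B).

P(A|B) = P(A ∩ B) / P(B)
= (1/9) / (8/9)
= 1/8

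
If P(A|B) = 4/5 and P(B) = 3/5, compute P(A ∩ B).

By definition, P(A|B) = P(A ∩ B) / P(B)
So P(A ∩ B) = P(A|B) × P(B)
= 4/5 × 3/5
= 12/25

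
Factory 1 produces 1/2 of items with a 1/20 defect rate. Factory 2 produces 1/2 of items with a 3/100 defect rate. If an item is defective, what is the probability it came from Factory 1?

Using Bayes' theorem:
P(F1) = 1/2, P(D|F1) = 1/20
P(F2) = 1/2, P(D|F2) = 3/100
P(D) = P(D|F1)P(F1) + P(D|F2)P(F2)
     = \frac{1}{25}
P(F1|D) = P(D|F1)P(F1) / P(D)
= \frac{5}{8}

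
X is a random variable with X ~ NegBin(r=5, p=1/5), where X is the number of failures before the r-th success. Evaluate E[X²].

Using the identity E[X²] = Var(X) + (E[X])²:
E[X] = 20
Var(X) = 100
E[X²] = 100 + (20)²
= 500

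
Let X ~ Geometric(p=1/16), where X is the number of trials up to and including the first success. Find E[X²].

Using the identity E[X²] = Var(X) + (E[X])²:
E[X] = 16
Var(X) = 240
E[X²] = 240 + (16)²
= 496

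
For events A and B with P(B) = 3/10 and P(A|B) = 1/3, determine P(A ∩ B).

By definition, P(A|B) = P(A ∩ B) / P(B)
So P(A ∩ B) = P(A|B) × P(B)
= 1/3 × 3/10
= 1/10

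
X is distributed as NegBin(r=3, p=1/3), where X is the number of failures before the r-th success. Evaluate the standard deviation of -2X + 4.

For X ~ NegBin(r=3, p=1/3), where X is the number of failures before the r-th success:
Var(X) = 18
SD(X) = √(Var(X)) = √(18) = 3 \sqrt{2}
SD(-2X + 4) = |-2| × SD(X) = 2 × 3 \sqrt{2} = 6 \sqrt{2}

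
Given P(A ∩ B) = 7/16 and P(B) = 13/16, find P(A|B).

P(A|B) = P(A ∩ B) / P(B)
= (7/16) / (13/16)
= 7/13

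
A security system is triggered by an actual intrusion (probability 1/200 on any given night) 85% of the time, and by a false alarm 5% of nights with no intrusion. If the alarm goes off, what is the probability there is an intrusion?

Let D = the rare event, + = positive/flagged.
P(D) = 1/200
P(+|D) = 85/100 = 17/20
P(+|D') = 5/100 = 1/20
P(+) = P(+|D)P(D) + P(+|D')P(D')
     = \frac{17}{20} × \frac{1}{200} + \frac{1}{20} × \frac{199}{200}
     = \frac{27}{500}
P(D|+) = P(+|D)P(D)/P(+) = \frac{17}{216}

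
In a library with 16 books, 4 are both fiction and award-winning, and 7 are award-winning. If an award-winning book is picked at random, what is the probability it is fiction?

P(A ∩ B) = 4/16 = 1/4
P(B) = 7/16
P(A|B) = P(A ∩ B) / P(B) = (1/4) / (7/16) = 4/7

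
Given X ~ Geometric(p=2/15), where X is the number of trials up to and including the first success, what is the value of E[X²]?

Using the identity E[X²] = Var(X) + (E[X])²:
E[X] = \frac{15}{2}
Var(X) = \frac{195}{4}
E[X²] = \frac{195}{4} + (\frac{15}{2})²
= 105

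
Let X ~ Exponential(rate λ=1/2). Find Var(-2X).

For X ~ Exponential(rate λ=1/2):
Var(X) = 4
Var(-2X) = (-2)² × Var(X) = 4 × 4 = 16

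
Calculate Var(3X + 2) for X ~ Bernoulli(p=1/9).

For X ~ Bernoulli(p=1/9):
Var(X) = \frac{8}{81}
Var(3X + 2) = (3)² × Var(X) = 9 × \frac{8}{81} = \frac{8}{9}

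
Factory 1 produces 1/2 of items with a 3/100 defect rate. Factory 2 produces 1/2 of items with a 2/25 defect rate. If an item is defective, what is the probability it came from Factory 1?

Using Bayes' theorem:
P(F1) = 1/2, P(D|F1) = 3/100
P(F2) = 1/2, P(D|F2) = 2/25
P(D) = P(D|F1)P(F1) + P(D|F2)P(F2)
     = \frac{11}{200}
P(F1|D) = P(D|F1)P(F1) / P(D)
= \frac{3}{11}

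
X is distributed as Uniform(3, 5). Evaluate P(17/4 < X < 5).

P(17/4 < X < 5) = ∫_{17/4}^{5} f(x) dx
where f(x) = \frac{1}{2}
= \frac{3}{8}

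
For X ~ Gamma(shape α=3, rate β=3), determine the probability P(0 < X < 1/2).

P(0 < X < 1/2) = ∫_{0}^{1/2} f(x) dx
where f(x) = \frac{27 x^{2} e^{- 3 x}}{2}
= 1 - \frac{29}{8 e^{\frac{3}{2}}}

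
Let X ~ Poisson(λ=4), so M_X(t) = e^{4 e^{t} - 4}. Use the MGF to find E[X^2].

To find E[X^2], compute M^(2)(0):
M^(1)(t) = 4 e^{t} e^{4 e^{t} - 4}
M^(2)(t) = 16 e^{2 t} e^{4 e^{t} - 4} + 4 e^{t} e^{4 e^{t} - 4}
M^(2)(0) = 20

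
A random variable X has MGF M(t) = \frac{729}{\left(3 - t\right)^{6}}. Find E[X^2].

To find E[X^2], compute M^(2)(0):
M^(1)(t) = \frac{4374}{\left(3 - t\right)^{7}}
M^(2)(t) = \frac{30618}{\left(3 - t\right)^{8}}
M^(2)(0) = \frac{14}{3}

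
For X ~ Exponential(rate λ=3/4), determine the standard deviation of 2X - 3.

For X ~ Exponential(rate λ=3/4):
Var(X) = \frac{16}{9}
SD(X) = √(Var(X)) = √(\frac{16}{9}) = \frac{4}{3}
SD(2X - 3) = |2| × SD(X) = 2 × \frac{4}{3} = \frac{8}{3}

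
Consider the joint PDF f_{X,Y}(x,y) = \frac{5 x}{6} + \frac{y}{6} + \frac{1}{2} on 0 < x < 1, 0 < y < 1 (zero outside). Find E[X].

E[X] = ∫_0^1 ∫_0^1 x × f(x,y) dy dx
= ∫_0^1 ∫_0^1 x × (\frac{5 x}{6} + \frac{y}{6} + \frac{1}{2}) dy dx
= \frac{41}{72}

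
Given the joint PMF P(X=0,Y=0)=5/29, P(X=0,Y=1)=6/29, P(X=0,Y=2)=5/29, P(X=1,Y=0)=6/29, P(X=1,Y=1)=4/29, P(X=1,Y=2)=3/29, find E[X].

First find marginal of X:
P(X=0) = 16/29
P(X=1) = 13/29
E[X] = 0 × 16/29 + 1 × 13/29 = 13/29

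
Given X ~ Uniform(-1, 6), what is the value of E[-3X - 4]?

For X ~ Uniform(-1, 6):
E[X] = \frac{5}{2}
E[-3X - 4] = -3 × E[X] - 4 = - \frac{23}{2}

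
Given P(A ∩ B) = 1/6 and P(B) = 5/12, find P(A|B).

P(A|B) = P(A ∩ B) / P(B)
= (1/6) / (5/12)
= 2/5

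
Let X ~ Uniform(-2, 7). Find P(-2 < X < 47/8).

P(-2 < X < 47/8) = ∫_{-2}^{47/8} f(x) dx
where f(x) = \frac{1}{9}
= \frac{7}{8}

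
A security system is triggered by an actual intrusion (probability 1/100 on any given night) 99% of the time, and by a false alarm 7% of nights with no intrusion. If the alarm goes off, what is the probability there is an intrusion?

Let D = the rare event, + = positive/flagged.
P(D) = 1/100
P(+|D) = 99/100
P(+|D') = 7/100
P(+) = P(+|D)P(D) + P(+|D')P(D')
     = \frac{99}{100} × \frac{1}{100} + \frac{7}{100} × \frac{99}{100}
     = \frac{99}{1250}
P(D|+) = P(+|D)P(D)/P(+) = \frac{1}{8}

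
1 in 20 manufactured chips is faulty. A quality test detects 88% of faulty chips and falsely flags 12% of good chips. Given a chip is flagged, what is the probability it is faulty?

Let D = the rare event, + = positive/flagged.
P(D) = 1/20
P(+|D) = 88/100 = 22/25
P(+|D') = 12/100 = 3/25
P(+) = P(+|D)P(D) + P(+|D')P(D')
     = \frac{22}{25} × \frac{1}{20} + \frac{3}{25} × \frac{19}{20}
     = \frac{79}{500}
P(D|+) = P(+|D)P(D)/P(+) = \frac{22}{79}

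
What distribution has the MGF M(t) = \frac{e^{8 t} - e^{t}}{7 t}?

The MGF M(t) = \frac{e^{8 t} - e^{t}}{7 t} is the standard form for the Uniform distribution.
Comparing with the known MGF formula identifies: Uniform(1, 8)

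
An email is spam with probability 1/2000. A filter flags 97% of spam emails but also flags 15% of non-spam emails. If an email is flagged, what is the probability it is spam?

Let D = the rare event, + = positive/flagged.
P(D) = 1/2000
P(+|D) = 97/100
P(+|D') = 15/100 = 3/20
P(+) = P(+|D)P(D) + P(+|D')P(D')
     = \frac{97}{100} × \frac{1}{2000} + \frac{3}{20} × \frac{1999}{2000}
     = \frac{15041}{100000}
P(D|+) = P(+|D)P(D)/P(+) = \frac{97}{30082}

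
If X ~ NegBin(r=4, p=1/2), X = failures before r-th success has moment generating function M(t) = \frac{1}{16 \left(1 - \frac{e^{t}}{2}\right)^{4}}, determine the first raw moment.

To find E[X], compute M^(1)(0):
M^(1)(t) = \frac{e^{t}}{8 \left(1 - \frac{e^{t}}{2}\right)^{5}}
M^(1)(0) = 4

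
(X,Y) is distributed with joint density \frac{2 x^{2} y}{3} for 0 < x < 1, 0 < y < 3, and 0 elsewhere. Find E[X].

f_X(x) = ∫_0^3 \frac{2 x^{2} y}{3} dy = 3 x^{2}
E[X] = ∫_0^1 x × (3 x^{2}) dx = \frac{3}{4}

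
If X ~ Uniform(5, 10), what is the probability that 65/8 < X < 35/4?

P(65/8 < X < 35/4) = ∫_{65/8}^{35/4} f(x) dx
where f(x) = \frac{1}{5}
= \frac{1}{8}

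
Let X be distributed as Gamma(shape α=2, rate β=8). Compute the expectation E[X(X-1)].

E[X(X-1)] = E[X² - X] = E[X²] - E[X]
E[X] = \frac{1}{4}
E[X²] = Var(X) + (E[X])² = \frac{1}{32} + (\frac{1}{4})² = \frac{3}{32}
E[X(X-1)] = \frac{3}{32} - \frac{1}{4} = - \frac{5}{32}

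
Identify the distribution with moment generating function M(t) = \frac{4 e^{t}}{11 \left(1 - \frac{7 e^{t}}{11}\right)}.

The MGF M(t) = \frac{4 e^{t}}{11 \left(1 - \frac{7 e^{t}}{11}\right)} is the standard form for the Geometric distribution.
Comparing with the known MGF formula identifies: Geometric(p=4/11), X = trial number of first success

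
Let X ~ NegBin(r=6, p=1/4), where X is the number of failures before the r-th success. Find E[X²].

Using the identity E[X²] = Var(X) + (E[X])²:
E[X] = 18
Var(X) = 72
E[X²] = 72 + (18)²
= 396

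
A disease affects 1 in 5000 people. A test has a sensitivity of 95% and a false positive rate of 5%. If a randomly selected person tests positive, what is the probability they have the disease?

Let D = the rare event, + = positive/flagged.
P(D) = 1/5000
P(+|D) = 95/100 = 19/20
P(+|D') = 5/100 = 1/20
P(+) = P(+|D)P(D) + P(+|D')P(D')
     = \frac{19}{20} × \frac{1}{5000} + \frac{1}{20} × \frac{4999}{5000}
     = \frac{2509}{50000}
P(D|+) = P(+|D)P(D)/P(+) = \frac{19}{5018}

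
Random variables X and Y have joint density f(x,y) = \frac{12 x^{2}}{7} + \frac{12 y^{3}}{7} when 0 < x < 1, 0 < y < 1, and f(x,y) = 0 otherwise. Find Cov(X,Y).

E[XY] = ∫∫ xy × f(x,y) dx dy = \frac{27}{70}
E[X] = \frac{9}{14}
E[Y] = \frac{22}{35}
Cov(X,Y) = E[XY] - E[X]E[Y] = - \frac{9}{490}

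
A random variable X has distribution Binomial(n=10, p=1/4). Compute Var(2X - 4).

For X ~ Binomial(n=10, p=1/4):
Var(X) = \frac{15}{8}
Var(2X - 4) = (2)² × Var(X) = 4 × \frac{15}{8} = \frac{15}{2}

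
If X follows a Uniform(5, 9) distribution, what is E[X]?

For X ~ Uniform(5, 9), the expected value is:
E[X] = 7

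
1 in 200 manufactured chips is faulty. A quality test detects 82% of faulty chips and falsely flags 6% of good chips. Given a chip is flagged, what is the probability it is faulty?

Let D = the rare event, + = positive/flagged.
P(D) = 1/200
P(+|D) = 82/100 = 41/50
P(+|D') = 6/100 = 3/50
P(+) = P(+|D)P(D) + P(+|D')P(D')
     = \frac{41}{50} × \frac{1}{200} + \frac{3}{50} × \frac{199}{200}
     = \frac{319}{5000}
P(D|+) = P(+|D)P(D)/P(+) = \frac{41}{638}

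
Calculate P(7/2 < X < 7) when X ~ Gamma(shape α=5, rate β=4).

P(7/2 < X < 7) = ∫_{7/2}^{7} f(x) dx
where f(x) = \frac{128 x^{4} e^{- 4 x}}{3}
= \frac{-89071 + 6513 e^{14}}{3 e^{28}}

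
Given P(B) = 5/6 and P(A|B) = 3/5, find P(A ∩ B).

By definition, P(A|B) = P(A ∩ B) / P(B)
So P(A ∩ B) = P(A|B) × P(B)
= 3/5 × 5/6
= 1/2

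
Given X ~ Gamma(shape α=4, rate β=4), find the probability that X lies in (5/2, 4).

P(5/2 < X < 4) = ∫_{5/2}^{4} f(x) dx
where f(x) = \frac{128 x^{3} e^{- 4 x}}{3}
= \frac{-2483 + 683 e^{6}}{3 e^{16}}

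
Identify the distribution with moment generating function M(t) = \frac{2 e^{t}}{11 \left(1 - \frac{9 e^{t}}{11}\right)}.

The MGF M(t) = \frac{2 e^{t}}{11 \left(1 - \frac{9 e^{t}}{11}\right)} is the standard form for the Geometric distribution.
Comparing with the known MGF formula identifies: Geometric(p=2/11), X = trial number of first success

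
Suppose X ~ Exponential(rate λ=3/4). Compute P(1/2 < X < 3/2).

P(1/2 < X < 3/2) = ∫_{1/2}^{3/2} f(x) dx
where f(x) = \frac{3 e^{- \frac{3 x}{4}}}{4}
= - \frac{1 - e^{\frac{3}{4}}}{e^{\frac{9}{8}}}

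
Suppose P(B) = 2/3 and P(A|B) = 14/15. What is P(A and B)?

By definition, P(A|B) = P(A ∩ B) / P(B)
So P(A ∩ B) = P(A|B) × P(B)
= 14/15 × 2/3
= 28/45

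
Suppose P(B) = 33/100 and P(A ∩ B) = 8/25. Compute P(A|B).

P(A|B) = P(A ∩ B) / P(B)
= (8/25) / (33/100)
= 32/33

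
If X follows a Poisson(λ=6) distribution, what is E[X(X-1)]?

E[X(X-1)] = E[X² - X] = E[X²] - E[X]
E[X] = 6
E[X²] = Var(X) + (E[X])² = 6 + (6)² = 42
E[X(X-1)] = 42 - 6 = 36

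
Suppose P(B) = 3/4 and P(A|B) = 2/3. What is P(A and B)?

By definition, P(A|B) = P(A ∩ B) / P(B)
So P(A ∩ B) = P(A|B) × P(B)
= 2/3 × 3/4
= 1/2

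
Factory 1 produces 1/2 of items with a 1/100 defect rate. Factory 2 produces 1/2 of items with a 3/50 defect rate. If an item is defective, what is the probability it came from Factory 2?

Using Bayes' theorem:
P(F1) = 1/2, P(D|F1) = 1/100
P(F2) = 1/2, P(D|F2) = 3/50
P(D) = P(D|F1)P(F1) + P(D|F2)P(F2)
     = \frac{7}{200}
P(F2|D) = P(D|F2)P(F2) / P(D)
= \frac{6}{7}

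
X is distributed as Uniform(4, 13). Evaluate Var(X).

For X ~ Uniform(4, 13):
Var(X) = \frac{27}{4}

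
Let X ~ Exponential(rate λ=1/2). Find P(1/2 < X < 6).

P(1/2 < X < 6) = ∫_{1/2}^{6} f(x) dx
where f(x) = \frac{e^{- \frac{x}{2}}}{2}
= - \frac{1}{e^{3}} + e^{- \frac{1}{4}}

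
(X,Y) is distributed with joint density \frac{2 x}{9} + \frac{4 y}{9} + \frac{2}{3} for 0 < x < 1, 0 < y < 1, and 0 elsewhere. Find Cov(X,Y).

E[XY] = ∫∫ xy × f(x,y) dx dy = \frac{5}{18}
E[X] = \frac{14}{27}
E[Y] = \frac{29}{54}
Cov(X,Y) = E[XY] - E[X]E[Y] = - \frac{1}{1458}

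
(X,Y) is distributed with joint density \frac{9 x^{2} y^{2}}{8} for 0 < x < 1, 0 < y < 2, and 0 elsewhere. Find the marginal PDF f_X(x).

f_X(x) = ∫_0^2 f(x,y) dy
= ∫_0^2 \frac{9 x^{2} y^{2}}{8} dy
= 3 x^{2} for 0 < x < 1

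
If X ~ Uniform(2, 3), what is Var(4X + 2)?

For X ~ Uniform(2, 3):
Var(X) = \frac{1}{12}
Var(4X + 2) = (4)² × Var(X) = 16 × \frac{1}{12} = \frac{4}{3}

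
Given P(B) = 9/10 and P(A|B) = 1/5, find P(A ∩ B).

By definition, P(A|B) = P(A ∩ B) / P(B)
So P(A ∩ B) = P(A|B) × P(B)
= 1/5 × 9/10
= 9/50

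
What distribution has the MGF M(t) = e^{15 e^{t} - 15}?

The MGF M(t) = e^{15 e^{t} - 15} is the standard form for the Poisson distribution.
Comparing with the known MGF formula identifies: Poisson(λ=15)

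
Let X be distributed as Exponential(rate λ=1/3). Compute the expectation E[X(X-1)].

E[X(X-1)] = E[X² - X] = E[X²] - E[X]
E[X] = 3
E[X²] = Var(X) + (E[X])² = 9 + (3)² = 18
E[X(X-1)] = 18 - 3 = 15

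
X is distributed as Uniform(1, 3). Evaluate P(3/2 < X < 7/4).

P(3/2 < X < 7/4) = ∫_{3/2}^{7/4} f(x) dx
where f(x) = \frac{1}{2}
= \frac{1}{8}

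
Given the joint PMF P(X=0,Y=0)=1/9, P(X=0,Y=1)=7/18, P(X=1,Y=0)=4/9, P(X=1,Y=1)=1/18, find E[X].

First find marginal of X:
P(X=0) = 1/2
P(X=1) = 1/2
E[X] = 0 × 1/2 + 1 × 1/2 = 1/2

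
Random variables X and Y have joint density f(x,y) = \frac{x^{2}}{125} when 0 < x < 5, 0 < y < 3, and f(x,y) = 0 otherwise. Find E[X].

f_X(x) = ∫_0^3 \frac{x^{2}}{125} dy = \frac{3 x^{2}}{125}
E[X] = ∫_0^5 x × (\frac{3 x^{2}}{125}) dx = \frac{15}{4}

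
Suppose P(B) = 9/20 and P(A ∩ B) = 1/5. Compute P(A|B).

P(A|B) = P(A ∩ B) / P(B)
= (1/5) / (9/20)
= 4/9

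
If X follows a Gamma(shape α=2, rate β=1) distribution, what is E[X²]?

Using the identity E[X²] = Var(X) + (E[X])²:
E[X] = 2
Var(X) = 2
E[X²] = 2 + (2)²
= 6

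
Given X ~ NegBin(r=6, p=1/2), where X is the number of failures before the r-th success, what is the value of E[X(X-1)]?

E[X(X-1)] = E[X² - X] = E[X²] - E[X]
E[X] = 6
E[X²] = Var(X) + (E[X])² = 12 + (6)² = 48
E[X(X-1)] = 48 - 6 = 42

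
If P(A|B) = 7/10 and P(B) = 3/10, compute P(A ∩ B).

By definition, P(A|B) = P(A ∩ B) / P(B)
So P(A ∩ B) = P(A|B) × P(B)
= 7/10 × 3/10
= 21/100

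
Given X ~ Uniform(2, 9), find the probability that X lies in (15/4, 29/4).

P(15/4 < X < 29/4) = ∫_{15/4}^{29/4} f(x) dx
where f(x) = \frac{1}{7}
= \frac{1}{2}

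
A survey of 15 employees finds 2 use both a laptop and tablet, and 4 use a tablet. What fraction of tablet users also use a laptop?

P(A ∩ B) = 2/15
P(B) = 4/15
P(A|B) = P(A ∩ B) / P(B) = (2/15) / (4/15) = 1/2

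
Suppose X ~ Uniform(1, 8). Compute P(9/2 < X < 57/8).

P(9/2 < X < 57/8) = ∫_{9/2}^{57/8} f(x) dx
where f(x) = \frac{1}{7}
= \frac{3}{8}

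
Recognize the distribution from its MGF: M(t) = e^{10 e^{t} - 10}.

The MGF M(t) = e^{10 e^{t} - 10} is the standard form for the Poisson distribution.
Comparing with the known MGF formula identifies: Poisson(λ=10)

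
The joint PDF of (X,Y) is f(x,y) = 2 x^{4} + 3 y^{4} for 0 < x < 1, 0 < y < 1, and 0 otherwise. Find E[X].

E[X] = ∫_0^1 ∫_0^1 x × f(x,y) dy dx
= ∫_0^1 ∫_0^1 x × (2 x^{4} + 3 y^{4}) dy dx
= \frac{19}{30}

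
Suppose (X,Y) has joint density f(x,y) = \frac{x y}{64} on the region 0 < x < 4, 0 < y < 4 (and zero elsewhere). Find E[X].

f_X(x) = ∫_0^4 \frac{x y}{64} dy = \frac{x}{8}
E[X] = ∫_0^4 x × (\frac{x}{8}) dx = \frac{8}{3}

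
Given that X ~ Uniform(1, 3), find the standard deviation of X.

For X ~ Uniform(1, 3):
Var(X) = \frac{1}{3}
SD(X) = √(Var(X)) = √(\frac{1}{3}) = \frac{\sqrt{3}}{3}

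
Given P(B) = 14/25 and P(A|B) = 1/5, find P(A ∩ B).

By definition, P(A|B) = P(A ∩ B) / P(B)
So P(A ∩ B) = P(A|B) × P(B)
= 1/5 × 14/25
= 14/125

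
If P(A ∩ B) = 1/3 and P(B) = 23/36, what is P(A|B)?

P(A|B) = P(A ∩ B) / P(B)
= (1/3) / (23/36)
= 12/23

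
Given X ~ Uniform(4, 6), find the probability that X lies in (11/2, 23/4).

P(11/2 < X < 23/4) = ∫_{11/2}^{23/4} f(x) dx
where f(x) = \frac{1}{2}
= \frac{1}{8}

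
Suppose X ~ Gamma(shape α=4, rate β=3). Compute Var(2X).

For X ~ Gamma(shape α=4, rate β=3):
Var(X) = \frac{4}{9}
Var(2X) = (2)² × Var(X) = 4 × \frac{4}{9} = \frac{16}{9}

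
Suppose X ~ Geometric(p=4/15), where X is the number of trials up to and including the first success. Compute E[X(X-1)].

E[X(X-1)] = E[X² - X] = E[X²] - E[X]
E[X] = \frac{15}{4}
E[X²] = Var(X) + (E[X])² = \frac{165}{16} + (\frac{15}{4})² = \frac{195}{8}
E[X(X-1)] = \frac{195}{8} - \frac{15}{4} = \frac{165}{8}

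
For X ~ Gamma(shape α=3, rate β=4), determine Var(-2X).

For X ~ Gamma(shape α=3, rate β=4):
Var(X) = \frac{3}{16}
Var(-2X) = (-2)² × Var(X) = 4 × \frac{3}{16} = \frac{3}{4}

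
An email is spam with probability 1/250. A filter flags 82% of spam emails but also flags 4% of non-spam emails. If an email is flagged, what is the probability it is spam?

Let D = the rare event, + = positive/flagged.
P(D) = 1/250
P(+|D) = 82/100 = 41/50
P(+|D') = 4/100 = 1/25
P(+) = P(+|D)P(D) + P(+|D')P(D')
     = \frac{41}{50} × \frac{1}{250} + \frac{1}{25} × \frac{249}{250}
     = \frac{539}{12500}
P(D|+) = P(+|D)P(D)/P(+) = \frac{41}{539}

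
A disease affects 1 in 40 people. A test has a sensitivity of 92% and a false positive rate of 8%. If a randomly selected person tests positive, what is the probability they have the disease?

Let D = the rare event, + = positive/flagged.
P(D) = 1/40
P(+|D) = 92/100 = 23/25
P(+|D') = 8/100 = 2/25
P(+) = P(+|D)P(D) + P(+|D')P(D')
     = \frac{23}{25} × \frac{1}{40} + \frac{2}{25} × \frac{39}{40}
     = \frac{101}{1000}
P(D|+) = P(+|D)P(D)/P(+) = \frac{23}{101}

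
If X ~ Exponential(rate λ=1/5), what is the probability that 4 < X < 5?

P(4 < X < 5) = ∫_{4}^{5} f(x) dx
where f(x) = \frac{e^{- \frac{x}{5}}}{5}
= - \frac{1}{e} + e^{- \frac{4}{5}}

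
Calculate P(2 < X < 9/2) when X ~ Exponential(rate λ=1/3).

P(2 < X < 9/2) = ∫_{2}^{9/2} f(x) dx
where f(x) = \frac{e^{- \frac{x}{3}}}{3}
= - \frac{1}{e^{\frac{3}{2}}} + e^{- \frac{2}{3}}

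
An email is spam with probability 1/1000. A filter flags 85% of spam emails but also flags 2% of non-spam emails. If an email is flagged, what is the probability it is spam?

Let D = the rare event, + = positive/flagged.
P(D) = 1/1000
P(+|D) = 85/100 = 17/20
P(+|D') = 2/100 = 1/50
P(+) = P(+|D)P(D) + P(+|D')P(D')
     = \frac{17}{20} × \frac{1}{1000} + \frac{1}{50} × \frac{999}{1000}
     = \frac{2083}{100000}
P(D|+) = P(+|D)P(D)/P(+) = \frac{85}{2083}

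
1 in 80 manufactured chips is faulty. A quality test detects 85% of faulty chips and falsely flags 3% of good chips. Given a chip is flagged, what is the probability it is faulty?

Let D = the rare event, + = positive/flagged.
P(D) = 1/80
P(+|D) = 85/100 = 17/20
P(+|D') = 3/100
P(+) = P(+|D)P(D) + P(+|D')P(D')
     = \frac{17}{20} × \frac{1}{80} + \frac{3}{100} × \frac{79}{80}
     = \frac{161}{4000}
P(D|+) = P(+|D)P(D)/P(+) = \frac{85}{322}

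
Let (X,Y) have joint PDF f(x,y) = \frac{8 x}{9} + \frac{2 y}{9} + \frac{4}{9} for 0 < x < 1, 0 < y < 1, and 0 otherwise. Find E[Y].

E[Y] = ∫_0^1 ∫_0^1 y × f(x,y) dx dy
= \frac{14}{27}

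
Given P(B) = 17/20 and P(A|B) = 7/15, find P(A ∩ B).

By definition, P(A|B) = P(A ∩ B) / P(B)
So P(A ∩ B) = P(A|B) × P(B)
= 7/15 × 17/20
= 119/300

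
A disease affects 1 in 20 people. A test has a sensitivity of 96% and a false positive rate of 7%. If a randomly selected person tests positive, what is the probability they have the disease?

Let D = the rare event, + = positive/flagged.
P(D) = 1/20
P(+|D) = 96/100 = 24/25
P(+|D') = 7/100
P(+) = P(+|D)P(D) + P(+|D')P(D')
     = \frac{24}{25} × \frac{1}{20} + \frac{7}{100} × \frac{19}{20}
     = \frac{229}{2000}
P(D|+) = P(+|D)P(D)/P(+) = \frac{96}{229}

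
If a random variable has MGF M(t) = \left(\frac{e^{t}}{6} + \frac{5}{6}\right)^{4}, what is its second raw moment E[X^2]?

To find E[X^2], compute M^(2)(0):
M^(1)(t) = \frac{2 \left(\frac{e^{t}}{6} + \frac{5}{6}\right)^{3} e^{t}}{3}
M^(2)(t) = \frac{2 \left(\frac{e^{t}}{6} + \frac{5}{6}\right)^{3} e^{t}}{3} + \frac{\left(\frac{e^{t}}{6} + \frac{5}{6}\right)^{2} e^{2 t}}{3}
M^(2)(0) = 1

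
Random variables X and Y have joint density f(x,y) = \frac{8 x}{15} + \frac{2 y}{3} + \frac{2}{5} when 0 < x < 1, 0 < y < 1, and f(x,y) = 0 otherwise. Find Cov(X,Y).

E[XY] = ∫∫ xy × f(x,y) dx dy = \frac{3}{10}
E[X] = \frac{49}{90}
E[Y] = \frac{5}{9}
Cov(X,Y) = E[XY] - E[X]E[Y] = - \frac{1}{405}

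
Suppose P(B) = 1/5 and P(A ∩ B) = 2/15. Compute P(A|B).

P(A|B) = P(A ∩ B) / P(B)
= (2/15) / (1/5)
= 2/3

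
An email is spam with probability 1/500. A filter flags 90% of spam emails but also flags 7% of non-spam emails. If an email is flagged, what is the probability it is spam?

Let D = the rare event, + = positive/flagged.
P(D) = 1/500
P(+|D) = 90/100 = 9/10
P(+|D') = 7/100
P(+) = P(+|D)P(D) + P(+|D')P(D')
     = \frac{9}{10} × \frac{1}{500} + \frac{7}{100} × \frac{499}{500}
     = \frac{3583}{50000}
P(D|+) = P(+|D)P(D)/P(+) = \frac{90}{3583}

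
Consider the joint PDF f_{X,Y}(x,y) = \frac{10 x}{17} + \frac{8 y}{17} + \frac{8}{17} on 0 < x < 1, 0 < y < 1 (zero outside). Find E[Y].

E[Y] = ∫_0^1 ∫_0^1 y × f(x,y) dx dy
= \frac{55}{102}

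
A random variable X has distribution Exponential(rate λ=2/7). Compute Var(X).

For X ~ Exponential(rate λ=2/7):
Var(X) = \frac{49}{4}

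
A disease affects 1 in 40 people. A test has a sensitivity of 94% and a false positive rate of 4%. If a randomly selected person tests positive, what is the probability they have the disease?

Let D = the rare event, + = positive/flagged.
P(D) = 1/40
P(+|D) = 94/100 = 47/50
P(+|D') = 4/100 = 1/25
P(+) = P(+|D)P(D) + P(+|D')P(D')
     = \frac{47}{50} × \frac{1}{40} + \frac{1}{25} × \frac{39}{40}
     = \frac{1}{16}
P(D|+) = P(+|D)P(D)/P(+) = \frac{47}{125}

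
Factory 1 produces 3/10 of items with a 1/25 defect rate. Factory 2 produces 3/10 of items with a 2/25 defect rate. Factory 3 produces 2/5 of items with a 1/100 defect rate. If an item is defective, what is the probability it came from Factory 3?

Using Bayes' theorem:
P(F1) = 3/10, P(D|F1) = 1/25
P(F2) = 3/10, P(D|F2) = 2/25
P(F3) = 2/5, P(D|F3) = 1/100
P(D) = P(D|F1)P(F1) + P(D|F2)P(F2) + P(D|F3)P(F3)
     = \frac{1}{25}
P(F3|D) = P(D|F3)P(F3) / P(D)
= \frac{1}{10}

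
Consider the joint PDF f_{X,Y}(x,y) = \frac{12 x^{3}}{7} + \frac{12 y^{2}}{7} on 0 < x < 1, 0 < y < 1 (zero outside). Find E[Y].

E[Y] = ∫_0^1 ∫_0^1 y × f(x,y) dx dy
= \frac{9}{14}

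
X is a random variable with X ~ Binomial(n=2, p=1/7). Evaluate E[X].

For X ~ Binomial(n=2, p=1/7), the expected value is:
E[X] = \frac{2}{7}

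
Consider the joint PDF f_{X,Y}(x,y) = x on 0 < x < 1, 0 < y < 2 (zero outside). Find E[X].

f_X(x) = ∫_0^2 x dy = 2 x
E[X] = ∫_0^1 x × (2 x) dx = \frac{2}{3}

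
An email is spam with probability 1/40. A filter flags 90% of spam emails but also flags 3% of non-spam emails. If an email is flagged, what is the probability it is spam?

Let D = the rare event, + = positive/flagged.
P(D) = 1/40
P(+|D) = 90/100 = 9/10
P(+|D') = 3/100
P(+) = P(+|D)P(D) + P(+|D')P(D')
     = \frac{9}{10} × \frac{1}{40} + \frac{3}{100} × \frac{39}{40}
     = \frac{207}{4000}
P(D|+) = P(+|D)P(D)/P(+) = \frac{10}{23}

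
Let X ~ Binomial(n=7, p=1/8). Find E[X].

For X ~ Binomial(n=7, p=1/8), the expected value is:
E[X] = \frac{7}{8}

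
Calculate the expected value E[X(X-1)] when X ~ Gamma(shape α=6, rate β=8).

E[X(X-1)] = E[X² - X] = E[X²] - E[X]
E[X] = \frac{3}{4}
E[X²] = Var(X) + (E[X])² = \frac{3}{32} + (\frac{3}{4})² = \frac{21}{32}
E[X(X-1)] = \frac{21}{32} - \frac{3}{4} = - \frac{3}{32}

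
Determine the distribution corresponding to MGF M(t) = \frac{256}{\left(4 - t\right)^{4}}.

The MGF M(t) = \frac{256}{\left(4 - t\right)^{4}} is the standard form for the Gamma distribution.
Comparing with the known MGF formula identifies: Gamma(shape α=4, rate β=4)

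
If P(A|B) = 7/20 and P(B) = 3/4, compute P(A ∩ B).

By definition, P(A|B) = P(A ∩ B) / P(B)
So P(A ∩ B) = P(A|B) × P(B)
= 7/20 × 3/4
= 21/80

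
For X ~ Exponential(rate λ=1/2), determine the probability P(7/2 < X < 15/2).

P(7/2 < X < 15/2) = ∫_{7/2}^{15/2} f(x) dx
where f(x) = \frac{e^{- \frac{x}{2}}}{2}
= - \frac{1 - e^{2}}{e^{\frac{15}{4}}}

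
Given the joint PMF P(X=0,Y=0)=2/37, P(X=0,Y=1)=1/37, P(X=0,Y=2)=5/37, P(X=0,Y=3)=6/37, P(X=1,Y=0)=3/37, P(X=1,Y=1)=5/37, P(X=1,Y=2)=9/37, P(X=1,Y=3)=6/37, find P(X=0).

P(X=0) = P(X=0,Y=0) + P(X=0,Y=1) + P(X=0,Y=2) + P(X=0,Y=3)
= 2/37 + 1/37 + 5/37 + 6/37
= 14/37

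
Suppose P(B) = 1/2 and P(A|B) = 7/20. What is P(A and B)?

By definition, P(A|B) = P(A ∩ B) / P(B)
So P(A ∩ B) = P(A|B) × P(B)
= 7/20 × 1/2
= 7/40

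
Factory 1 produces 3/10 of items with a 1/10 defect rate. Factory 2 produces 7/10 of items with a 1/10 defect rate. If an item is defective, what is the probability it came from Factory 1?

Using Bayes' theorem:
P(F1) = 3/10, P(D|F1) = 1/10
P(F2) = 7/10, P(D|F2) = 1/10
P(D) = P(D|F1)P(F1) + P(D|F2)P(F2)
     = \frac{1}{10}
P(F1|D) = P(D|F1)P(F1) / P(D)
= \frac{3}{10}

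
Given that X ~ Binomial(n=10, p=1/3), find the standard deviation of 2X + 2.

For X ~ Binomial(n=10, p=1/3):
Var(X) = \frac{20}{9}
SD(X) = √(Var(X)) = √(\frac{20}{9}) = \frac{2 \sqrt{5}}{3}
SD(2X + 2) = |2| × SD(X) = 2 × \frac{2 \sqrt{5}}{3} = \frac{4 \sqrt{5}}{3}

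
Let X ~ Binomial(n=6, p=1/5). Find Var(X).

For X ~ Binomial(n=6, p=1/5):
Var(X) = \frac{24}{25}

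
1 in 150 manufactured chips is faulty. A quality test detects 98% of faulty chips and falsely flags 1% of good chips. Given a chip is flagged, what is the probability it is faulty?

Let D = the rare event, + = positive/flagged.
P(D) = 1/150
P(+|D) = 98/100 = 49/50
P(+|D') = 1/100
P(+) = P(+|D)P(D) + P(+|D')P(D')
     = \frac{49}{50} × \frac{1}{150} + \frac{1}{100} × \frac{149}{150}
     = \frac{247}{15000}
P(D|+) = P(+|D)P(D)/P(+) = \frac{98}{247}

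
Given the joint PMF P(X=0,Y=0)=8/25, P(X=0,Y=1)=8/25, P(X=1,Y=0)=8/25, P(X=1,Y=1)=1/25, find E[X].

First find marginal of X:
P(X=0) = 16/25
P(X=1) = 9/25
E[X] = 0 × 16/25 + 1 × 9/25 = 9/25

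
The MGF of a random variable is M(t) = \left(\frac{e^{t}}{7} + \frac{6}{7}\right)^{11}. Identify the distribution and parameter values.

The MGF M(t) = \left(\frac{e^{t}}{7} + \frac{6}{7}\right)^{11} is the standard form for the Binomial distribution.
Comparing with the known MGF formula identifies: Binomial(n=11, p=1/7)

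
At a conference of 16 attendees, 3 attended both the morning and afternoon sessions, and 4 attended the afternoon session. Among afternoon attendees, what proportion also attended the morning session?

P(A ∩ B) = 3/16
P(B) = 4/16 = 1/4
P(A|B) = P(A ∩ B) / P(B) = (3/16) / (1/4) = 3/4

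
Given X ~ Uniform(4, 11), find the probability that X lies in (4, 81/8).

P(4 < X < 81/8) = ∫_{4}^{81/8} f(x) dx
where f(x) = \frac{1}{7}
= \frac{7}{8}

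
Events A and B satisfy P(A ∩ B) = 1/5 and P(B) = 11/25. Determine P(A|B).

P(A|B) = P(A ∩ B) / P(B)
= (1/5) / (11/25)
= 5/11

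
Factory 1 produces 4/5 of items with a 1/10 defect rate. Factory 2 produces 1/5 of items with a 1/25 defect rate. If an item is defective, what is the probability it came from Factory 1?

Using Bayes' theorem:
P(F1) = 4/5, P(D|F1) = 1/10
P(F2) = 1/5, P(D|F2) = 1/25
P(D) = P(D|F1)P(F1) + P(D|F2)P(F2)
     = \frac{11}{125}
P(F1|D) = P(D|F1)P(F1) / P(D)
= \frac{10}{11}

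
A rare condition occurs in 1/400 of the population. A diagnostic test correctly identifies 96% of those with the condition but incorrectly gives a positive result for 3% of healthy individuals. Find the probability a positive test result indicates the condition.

Let D = the rare event, + = positive/flagged.
P(D) = 1/400
P(+|D) = 96/100 = 24/25
P(+|D') = 3/100
P(+) = P(+|D)P(D) + P(+|D')P(D')
     = \frac{24}{25} × \frac{1}{400} + \frac{3}{100} × \frac{399}{400}
     = \frac{1293}{40000}
P(D|+) = P(+|D)P(D)/P(+) = \frac{32}{431}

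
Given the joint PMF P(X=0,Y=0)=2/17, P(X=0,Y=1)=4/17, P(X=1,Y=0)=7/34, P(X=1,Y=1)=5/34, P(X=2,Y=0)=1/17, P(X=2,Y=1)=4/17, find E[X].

First find marginal of X:
P(X=0) = 6/17
P(X=1) = 6/17
P(X=2) = 5/17
E[X] = 0 × 6/17 + 1 × 6/17 + 2 × 5/17 = 16/17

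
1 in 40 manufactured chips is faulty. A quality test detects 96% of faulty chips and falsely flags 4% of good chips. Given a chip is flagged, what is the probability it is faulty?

Let D = the rare event, + = positive/flagged.
P(D) = 1/40
P(+|D) = 96/100 = 24/25
P(+|D') = 4/100 = 1/25
P(+) = P(+|D)P(D) + P(+|D')P(D')
     = \frac{24}{25} × \frac{1}{40} + \frac{1}{25} × \frac{39}{40}
     = \frac{63}{1000}
P(D|+) = P(+|D)P(D)/P(+) = \frac{8}{21}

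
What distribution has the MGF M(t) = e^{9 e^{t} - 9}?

The MGF M(t) = e^{9 e^{t} - 9} is the standard form for the Poisson distribution.
Comparing with the known MGF formula identifies: Poisson(λ=9)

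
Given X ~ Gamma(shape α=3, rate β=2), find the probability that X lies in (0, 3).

P(0 < X < 3) = ∫_{0}^{3} f(x) dx
where f(x) = 4 x^{2} e^{- 2 x}
= 1 - \frac{25}{e^{6}}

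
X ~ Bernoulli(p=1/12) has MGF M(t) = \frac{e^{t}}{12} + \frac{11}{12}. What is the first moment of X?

To find E[X], compute M^(1)(0):
M^(1)(t) = \frac{e^{t}}{12}
M^(1)(0) = \frac{1}{12}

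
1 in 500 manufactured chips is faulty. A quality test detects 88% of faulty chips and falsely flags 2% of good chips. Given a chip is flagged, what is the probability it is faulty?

Let D = the rare event, + = positive/flagged.
P(D) = 1/500
P(+|D) = 88/100 = 22/25
P(+|D') = 2/100 = 1/50
P(+) = P(+|D)P(D) + P(+|D')P(D')
     = \frac{22}{25} × \frac{1}{500} + \frac{1}{50} × \frac{499}{500}
     = \frac{543}{25000}
P(D|+) = P(+|D)P(D)/P(+) = \frac{44}{543}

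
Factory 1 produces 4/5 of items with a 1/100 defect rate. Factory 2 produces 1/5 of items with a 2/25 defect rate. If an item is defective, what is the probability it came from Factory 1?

Using Bayes' theorem:
P(F1) = 4/5, P(D|F1) = 1/100
P(F2) = 1/5, P(D|F2) = 2/25
P(D) = P(D|F1)P(F1) + P(D|F2)P(F2)
     = \frac{3}{125}
P(F1|D) = P(D|F1)P(F1) / P(D)
= \frac{1}{3}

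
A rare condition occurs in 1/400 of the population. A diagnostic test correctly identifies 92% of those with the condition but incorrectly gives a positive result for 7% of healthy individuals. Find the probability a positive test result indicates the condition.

Let D = the rare event, + = positive/flagged.
P(D) = 1/400
P(+|D) = 92/100 = 23/25
P(+|D') = 7/100
P(+) = P(+|D)P(D) + P(+|D')P(D')
     = \frac{23}{25} × \frac{1}{400} + \frac{7}{100} × \frac{399}{400}
     = \frac{577}{8000}
P(D|+) = P(+|D)P(D)/P(+) = \frac{92}{2885}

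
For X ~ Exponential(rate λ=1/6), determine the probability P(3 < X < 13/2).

P(3 < X < 13/2) = ∫_{3}^{13/2} f(x) dx
where f(x) = \frac{e^{- \frac{x}{6}}}{6}
= - \frac{1}{e^{\frac{13}{12}}} + e^{- \frac{1}{2}}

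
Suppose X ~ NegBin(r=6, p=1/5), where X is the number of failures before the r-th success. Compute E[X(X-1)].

E[X(X-1)] = E[X² - X] = E[X²] - E[X]
E[X] = 24
E[X²] = Var(X) + (E[X])² = 120 + (24)² = 696
E[X(X-1)] = 696 - 24 = 672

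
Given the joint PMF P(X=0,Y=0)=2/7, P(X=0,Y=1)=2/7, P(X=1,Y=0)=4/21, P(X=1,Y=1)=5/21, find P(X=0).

P(X=0) = P(X=0,Y=0) + P(X=0,Y=1)
= 2/7 + 2/7
= 4/7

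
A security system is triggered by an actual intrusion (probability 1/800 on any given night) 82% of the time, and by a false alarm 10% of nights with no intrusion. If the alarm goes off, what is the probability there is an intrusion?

Let D = the rare event, + = positive/flagged.
P(D) = 1/800
P(+|D) = 82/100 = 41/50
P(+|D') = 10/100 = 1/10
P(+) = P(+|D)P(D) + P(+|D')P(D')
     = \frac{41}{50} × \frac{1}{800} + \frac{1}{10} × \frac{799}{800}
     = \frac{1009}{10000}
P(D|+) = P(+|D)P(D)/P(+) = \frac{41}{4036}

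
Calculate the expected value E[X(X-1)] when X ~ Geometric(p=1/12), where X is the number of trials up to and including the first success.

E[X(X-1)] = E[X² - X] = E[X²] - E[X]
E[X] = 12
E[X²] = Var(X) + (E[X])² = 132 + (12)² = 276
E[X(X-1)] = 276 - 12 = 264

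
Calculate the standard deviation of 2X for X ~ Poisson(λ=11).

For X ~ Poisson(λ=11):
Var(X) = 11
SD(X) = √(Var(X)) = √(11) = \sqrt{11}
SD(2X) = |2| × SD(X) = 2 × \sqrt{11} = 2 \sqrt{11}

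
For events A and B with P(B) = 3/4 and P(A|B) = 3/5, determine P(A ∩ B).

By definition, P(A|B) = P(A ∩ B) / P(B)
So P(A ∩ B) = P(A|B) × P(B)
= 3/5 × 3/4
= 9/20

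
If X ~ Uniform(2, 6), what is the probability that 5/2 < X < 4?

P(5/2 < X < 4) = ∫_{5/2}^{4} f(x) dx
where f(x) = \frac{1}{4}
= \frac{3}{8}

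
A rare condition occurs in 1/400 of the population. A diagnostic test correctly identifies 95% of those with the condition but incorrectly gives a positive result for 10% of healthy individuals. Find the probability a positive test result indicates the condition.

Let D = the rare event, + = positive/flagged.
P(D) = 1/400
P(+|D) = 95/100 = 19/20
P(+|D') = 10/100 = 1/10
P(+) = P(+|D)P(D) + P(+|D')P(D')
     = \frac{19}{20} × \frac{1}{400} + \frac{1}{10} × \frac{399}{400}
     = \frac{817}{8000}
P(D|+) = P(+|D)P(D)/P(+) = \frac{1}{43}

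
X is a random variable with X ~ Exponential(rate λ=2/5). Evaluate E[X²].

Using the identity E[X²] = Var(X) + (E[X])²:
E[X] = \frac{5}{2}
Var(X) = \frac{25}{4}
E[X²] = \frac{25}{4} + (\frac{5}{2})²
= \frac{25}{2}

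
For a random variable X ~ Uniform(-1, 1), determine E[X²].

Using the identity E[X²] = Var(X) + (E[X])²:
E[X] = 0
Var(X) = \frac{1}{3}
E[X²] = \frac{1}{3} + (0)²
= \frac{1}{3}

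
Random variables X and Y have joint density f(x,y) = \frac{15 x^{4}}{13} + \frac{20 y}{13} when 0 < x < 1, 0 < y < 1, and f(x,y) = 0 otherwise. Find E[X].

E[X] = ∫_0^1 ∫_0^1 x × f(x,y) dy dx
= ∫_0^1 ∫_0^1 x × (\frac{15 x^{4}}{13} + \frac{20 y}{13}) dy dx
= \frac{15}{26}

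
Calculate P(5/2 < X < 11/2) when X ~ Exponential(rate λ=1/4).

P(5/2 < X < 11/2) = ∫_{5/2}^{11/2} f(x) dx
where f(x) = \frac{e^{- \frac{x}{4}}}{4}
= - \frac{1 - e^{\frac{3}{4}}}{e^{\frac{11}{8}}}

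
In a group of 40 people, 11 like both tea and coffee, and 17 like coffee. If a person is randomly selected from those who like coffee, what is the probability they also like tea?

P(A ∩ B) = 11/40
P(B) = 17/40
P(A|B) = P(A ∩ B) / P(B) = (11/40) / (17/40) = 11/17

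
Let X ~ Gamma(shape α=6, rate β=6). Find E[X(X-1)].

E[X(X-1)] = E[X² - X] = E[X²] - E[X]
E[X] = 1
E[X²] = Var(X) + (E[X])² = \frac{1}{6} + (1)² = \frac{7}{6}
E[X(X-1)] = \frac{7}{6} - 1 = \frac{1}{6}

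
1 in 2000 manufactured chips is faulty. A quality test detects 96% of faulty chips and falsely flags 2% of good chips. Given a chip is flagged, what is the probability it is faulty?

Let D = the rare event, + = positive/flagged.
P(D) = 1/2000
P(+|D) = 96/100 = 24/25
P(+|D') = 2/100 = 1/50
P(+) = P(+|D)P(D) + P(+|D')P(D')
     = \frac{24}{25} × \frac{1}{2000} + \frac{1}{50} × \frac{1999}{2000}
     = \frac{2047}{100000}
P(D|+) = P(+|D)P(D)/P(+) = \frac{48}{2047}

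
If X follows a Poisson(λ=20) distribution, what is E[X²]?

Using the identity E[X²] = Var(X) + (E[X])²:
E[X] = 20
Var(X) = 20
E[X²] = 20 + (20)²
= 420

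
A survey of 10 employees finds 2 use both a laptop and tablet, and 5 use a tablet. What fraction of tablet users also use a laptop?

P(A ∩ B) = 2/10 = 1/5
P(B) = 5/10 = 1/2
P(A|B) = P(A ∩ B) / P(B) = (1/5) / (1/2) = 2/5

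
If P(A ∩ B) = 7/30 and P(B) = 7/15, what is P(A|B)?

P(A|B) = P(A ∩ B) / P(B)
= (7/30) / (7/15)
= 1/2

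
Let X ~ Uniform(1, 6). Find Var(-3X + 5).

For X ~ Uniform(1, 6):
Var(X) = \frac{25}{12}
Var(-3X + 5) = (-3)² × Var(X) = 9 × \frac{25}{12} = \frac{75}{4}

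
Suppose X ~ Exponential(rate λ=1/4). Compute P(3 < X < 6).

P(3 < X < 6) = ∫_{3}^{6} f(x) dx
where f(x) = \frac{e^{- \frac{x}{4}}}{4}
= - \frac{1}{e^{\frac{3}{2}}} + e^{- \frac{3}{4}}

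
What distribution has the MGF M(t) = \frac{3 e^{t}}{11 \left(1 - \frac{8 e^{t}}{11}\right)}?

The MGF M(t) = \frac{3 e^{t}}{11 \left(1 - \frac{8 e^{t}}{11}\right)} is the standard form for the Geometric distribution.
Comparing with the known MGF formula identifies: Geometric(p=3/11), X = trial number of first success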